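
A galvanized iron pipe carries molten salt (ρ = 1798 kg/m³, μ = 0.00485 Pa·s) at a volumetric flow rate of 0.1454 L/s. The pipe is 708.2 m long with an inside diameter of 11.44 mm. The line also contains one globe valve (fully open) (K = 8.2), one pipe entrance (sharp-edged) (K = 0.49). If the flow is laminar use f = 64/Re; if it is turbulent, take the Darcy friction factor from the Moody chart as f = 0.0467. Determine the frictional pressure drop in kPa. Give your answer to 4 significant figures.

ΔP ≈ 5216 kPa

Q = 0.1454 L/s = 0.1454/1000 = 0.0001454 m³/s.
Cross-sectional area A = πD²/4 = π(0.01144)²/4 = 0.0001028 m²; mean velocity V = Q/A = 0.0001454/0.0001028 = 1.415 m/s.
Reynolds number Re = ρVD/μ = 1798 · 1.415 · 0.01144 / 0.00485 = 5999.
Re > 4000 → turbulent; use the Moody-chart value f = 0.0467.
Total minor-loss coefficient ΣK = 1·8.2 + 1·0.49 = 8.69.
ΔP = [f·L/D + ΣK]·(ρV²/2) = [0.0467·708.2/0.01144 + 8.69]·(1798·1.415²/2) = [2891 + 8.69]·1799 = 5.216e+06 Pa.
ΔP = 5.216e+06 Pa = 5216 kPa.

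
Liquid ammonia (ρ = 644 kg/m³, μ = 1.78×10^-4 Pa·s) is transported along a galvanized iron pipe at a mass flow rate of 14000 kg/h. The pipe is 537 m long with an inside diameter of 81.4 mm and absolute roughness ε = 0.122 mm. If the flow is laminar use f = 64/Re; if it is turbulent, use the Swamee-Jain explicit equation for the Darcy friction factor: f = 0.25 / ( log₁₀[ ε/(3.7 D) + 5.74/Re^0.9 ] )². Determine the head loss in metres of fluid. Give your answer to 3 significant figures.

h_f ≈ 10.2 m

ṁ = 14000 kg/h = 14000/3600 = 3.889 kg/s.
A = πD²/4 = π(0.0814)²/4 = 0.005204 m²; mean velocity V = ṁ/(ρA) = 3.889/(644 · 0.005204) = 1.16 m/s.
Reynolds number Re = ρVD/μ = 644 · 1.16 · 0.0814 / 0.000178 = 3.417e+05.
Re > 4000 → turbulent. Relative roughness ε/D = 0.000122/0.0814 = 0.0015. Swamee-Jain: f = 0.25/(log₁₀[0.0015/3.7 + 5.74/3.417e+05^0.9])² = 0.25/(log₁₀[0.000405 + 6.01e-05])² = 0.25/(-3.332)² = 0.02251.
Darcy-Weisbach: ΔP = f(L/D)(ρV²/2) = 0.02251·(537/0.0814)·(644·1.16²/2) = 0.02251·6597·433.6 = 6.439e+04 Pa.
Head loss h_f = ΔP/(ρg) = 6.439e+04/(644·9.81) = 10.2 m.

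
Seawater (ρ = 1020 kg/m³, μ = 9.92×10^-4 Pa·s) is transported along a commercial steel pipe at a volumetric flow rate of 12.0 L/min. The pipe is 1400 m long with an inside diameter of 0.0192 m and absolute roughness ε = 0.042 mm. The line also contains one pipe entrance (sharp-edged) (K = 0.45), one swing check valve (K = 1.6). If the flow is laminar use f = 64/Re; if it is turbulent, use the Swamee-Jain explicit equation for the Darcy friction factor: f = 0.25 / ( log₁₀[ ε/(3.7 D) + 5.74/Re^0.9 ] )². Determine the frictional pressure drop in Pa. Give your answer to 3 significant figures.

ΔP ≈ 577000 Pa

Q = 12.0 L/min = 12.0/60000 = 0.0002 m³/s.
Cross-sectional area A = πD²/4 = π(0.0192)²/4 = 0.0002895 m²; mean velocity V = Q/A = 0.0002/0.0002895 = 0.6908 m/s.
Reynolds number Re = ρVD/μ = 1020 · 0.6908 · 0.0192 / 0.000992 = 1.364e+04.
Re > 4000 → turbulent. Relative roughness ε/D = 4.2e-05/0.0192 = 0.00219. Swamee-Jain: f = 0.25/(log₁₀[0.00219/3.7 + 5.74/1.364e+04^0.9])² = 0.25/(log₁₀[0.000591 + 0.00109])² = 0.25/(-2.774)² = 0.03248.
Total minor-loss coefficient ΣK = 1·0.45 + 1·1.6 = 2.05.
ΔP = [f·L/D + ΣK]·(ρV²/2) = [0.03248·1400/0.0192 + 2.05]·(1020·0.6908²/2) = [2369 + 2.05]·243.4 = 5.769e+05 Pa.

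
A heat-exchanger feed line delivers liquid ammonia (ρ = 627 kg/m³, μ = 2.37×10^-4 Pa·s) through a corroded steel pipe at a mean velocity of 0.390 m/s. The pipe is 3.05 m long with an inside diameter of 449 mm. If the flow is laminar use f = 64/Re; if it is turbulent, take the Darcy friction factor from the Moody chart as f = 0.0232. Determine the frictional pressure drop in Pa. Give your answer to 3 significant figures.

Reynolds number Re = ρVD/μ = 627 · 0.39 · 0.449 / 0.000237 = 4.633e+05.
Re > 4000 → turbulent; use the Moody-chart value f = 0.0232.
Darcy-Weisbach: ΔP = f(L/D)(ρV²/2) = 0.0232·(3.05/0.449)·(627·0.39²/2) = 0.0232·6.793·47.68 = 7.515 Pa.

ΔP ≈ 7.51 Pa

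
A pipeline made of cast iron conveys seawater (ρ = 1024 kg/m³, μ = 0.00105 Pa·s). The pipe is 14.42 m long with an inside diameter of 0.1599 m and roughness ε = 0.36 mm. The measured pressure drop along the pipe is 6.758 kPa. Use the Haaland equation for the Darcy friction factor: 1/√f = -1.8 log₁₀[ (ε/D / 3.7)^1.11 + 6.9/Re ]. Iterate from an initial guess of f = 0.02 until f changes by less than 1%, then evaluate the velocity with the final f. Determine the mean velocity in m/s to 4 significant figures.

Rearranging Darcy-Weisbach: V = √(2·ΔP·D/(f·L·ρ)). With ε/D = 0.00036/0.1599 = 0.00225, iterate starting from f = 0.02:
  f = 0.02 → V = √(2·6758·0.1599/(0.02·14.42·1024)) = 2.705 m/s; Re = ρVD/μ = 4.219e+05; f → 0.02458
  f = 0.02458 → V = 2.44 m/s; Re = 3.806e+05; f → 0.02461
Converged (Δf/f < 1%). With the final f = 0.02461: V = √(2·6758·0.1599/(0.02461·14.42·1024)) = 2.439 m/s.

V ≈ 2.439 m/s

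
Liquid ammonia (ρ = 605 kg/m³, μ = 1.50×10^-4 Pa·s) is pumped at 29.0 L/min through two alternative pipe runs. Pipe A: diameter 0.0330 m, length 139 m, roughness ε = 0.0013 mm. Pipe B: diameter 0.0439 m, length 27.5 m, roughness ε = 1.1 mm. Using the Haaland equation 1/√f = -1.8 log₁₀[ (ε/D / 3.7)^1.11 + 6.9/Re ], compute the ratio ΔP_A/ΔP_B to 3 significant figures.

Pipe A: V = Q/A = 0.0004833/0.0008553 = 0.5651 m/s; Re = 7.522e+04; ε/D = 3.94e-05; Haaland → f = 0.01907; ΔP_A = f(L/D)(ρV²/2) = 7758 Pa.
Pipe B: V = Q/A = 0.0004833/0.001514 = 0.3193 m/s; Re = 5.654e+04; ε/D = 0.0251; Haaland → f = 0.05383; ΔP_B = f(L/D)(ρV²/2) = 1040 Pa.
ΔP_A/ΔP_B = 7758/1040 = 7.46.

ΔP_A/ΔP_B ≈ 7.46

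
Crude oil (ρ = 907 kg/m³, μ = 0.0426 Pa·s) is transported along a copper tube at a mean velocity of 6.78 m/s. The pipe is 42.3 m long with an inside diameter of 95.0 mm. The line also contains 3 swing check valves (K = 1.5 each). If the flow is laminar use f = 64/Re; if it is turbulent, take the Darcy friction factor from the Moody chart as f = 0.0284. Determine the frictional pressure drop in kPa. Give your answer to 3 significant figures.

Reynolds number Re = ρVD/μ = 907 · 6.78 · 0.095 / 0.0426 = 1.371e+04.
Re > 4000 → turbulent; use the Moody-chart value f = 0.0284.
Total minor-loss coefficient ΣK = 3·1.5 = 4.5.
ΔP = [f·L/D + ΣK]·(ρV²/2) = [0.0284·42.3/0.095 + 4.5]·(907·6.78²/2) = [12.65 + 4.5]·2.085e+04 = 3.574e+05 Pa.
ΔP = 3.574e+05 Pa = 357 kPa.

ΔP ≈ 357 kPa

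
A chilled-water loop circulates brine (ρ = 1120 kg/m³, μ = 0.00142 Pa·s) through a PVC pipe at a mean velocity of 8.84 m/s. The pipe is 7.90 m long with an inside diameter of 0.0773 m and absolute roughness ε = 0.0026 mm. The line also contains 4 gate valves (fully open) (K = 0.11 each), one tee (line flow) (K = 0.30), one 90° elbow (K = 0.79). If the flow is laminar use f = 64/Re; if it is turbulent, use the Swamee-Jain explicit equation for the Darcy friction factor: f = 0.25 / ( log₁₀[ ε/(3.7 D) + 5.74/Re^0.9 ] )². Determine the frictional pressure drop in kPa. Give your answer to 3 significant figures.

ΔP ≈ 127 kPa

Reynolds number Re = ρVD/μ = 1120 · 8.84 · 0.0773 / 0.00142 = 5.39e+05.
Re > 4000 → turbulent. Relative roughness ε/D = 2.6e-06/0.0773 = 3.36e-05. Swamee-Jain: f = 0.25/(log₁₀[3.36e-05/3.7 + 5.74/5.39e+05^0.9])² = 0.25/(log₁₀[9.09e-06 + 3.99e-05])² = 0.25/(-4.31)² = 0.01346.
Total minor-loss coefficient ΣK = 4·0.11 + 1·0.3 + 1·0.79 = 1.53.
ΔP = [f·L/D + ΣK]·(ρV²/2) = [0.01346·7.9/0.0773 + 1.53]·(1120·8.84²/2) = [1.375 + 1.53]·4.376e+04 = 1.271e+05 Pa.
ΔP = 1.271e+05 Pa = 127 kPa.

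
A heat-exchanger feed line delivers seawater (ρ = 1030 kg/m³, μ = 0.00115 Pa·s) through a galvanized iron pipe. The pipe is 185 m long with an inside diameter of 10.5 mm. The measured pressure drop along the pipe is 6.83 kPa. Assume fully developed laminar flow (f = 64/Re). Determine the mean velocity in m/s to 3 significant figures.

V ≈ 0.111 m/s

For laminar flow, f = 64/Re with Re = ρVD/μ, so Darcy-Weisbach reduces to ΔP = 32μLV/D². Solving for V: V = ΔP·D²/(32μL) = 6830·(0.0105)²/(32·0.00115·185) = 0.1106 m/s.
Check: Re = ρVD/μ = 1030·0.1106·0.0105/0.00115 = 1040 < 2300, so the laminar assumption holds.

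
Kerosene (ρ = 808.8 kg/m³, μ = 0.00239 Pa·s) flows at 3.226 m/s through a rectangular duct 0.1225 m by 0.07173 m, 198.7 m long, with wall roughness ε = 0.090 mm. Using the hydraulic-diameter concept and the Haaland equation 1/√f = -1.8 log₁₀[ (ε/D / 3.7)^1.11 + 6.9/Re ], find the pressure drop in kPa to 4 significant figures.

ΔP ≈ 203.1 kPa

Hydraulic diameter D_h = 4A/P = 4·(0.1225·0.07173)/(2·(0.1225+0.07173)) = 0.03515/0.3885 = 0.09048 m.
Re = ρVD_h/μ = 808.8·3.226·0.09048/0.00239 = 9.878e+04.
ε/D_h = 9e-05/0.09048 = 0.000995; Haaland gives 1/√f = -1.8 log₁₀[0.000109+6.99e-05] = 6.746, so f = 0.02197.
ΔP = f(L/D_h)(ρV²/2) = 0.02197·198.7/0.09048·4209 = 2.031e+05 Pa.
ΔP = 203.1 kPa.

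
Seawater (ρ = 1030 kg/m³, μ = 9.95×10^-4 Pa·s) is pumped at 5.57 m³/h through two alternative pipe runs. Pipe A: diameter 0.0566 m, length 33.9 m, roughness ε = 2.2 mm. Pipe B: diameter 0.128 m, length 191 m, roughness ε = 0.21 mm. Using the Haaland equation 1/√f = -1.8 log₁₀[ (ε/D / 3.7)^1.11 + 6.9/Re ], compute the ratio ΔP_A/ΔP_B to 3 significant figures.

Pipe A: V = Q/A = 0.001547/0.002516 = 0.6149 m/s; Re = 3.603e+04; ε/D = 0.0389; Haaland → f = 0.06474; ΔP_A = f(L/D)(ρV²/2) = 7552 Pa.
Pipe B: V = Q/A = 0.001547/0.01287 = 0.1202 m/s; Re = 1.593e+04; ε/D = 0.00164; Haaland → f = 0.03003; ΔP_B = f(L/D)(ρV²/2) = 333.7 Pa.
ΔP_A/ΔP_B = 7552/333.7 = 22.6.

ΔP_A/ΔP_B ≈ 22.6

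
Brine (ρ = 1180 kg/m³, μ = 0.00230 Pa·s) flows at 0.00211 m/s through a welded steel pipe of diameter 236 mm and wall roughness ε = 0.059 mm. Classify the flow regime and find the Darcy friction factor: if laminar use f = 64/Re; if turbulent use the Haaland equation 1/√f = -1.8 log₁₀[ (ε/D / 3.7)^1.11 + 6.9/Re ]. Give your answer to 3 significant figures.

f ≈ 0.251

Re = ρVD/μ = 1180·0.00211·0.236/0.0023 = 255.5.
Re < 2300 → laminar, so f = 64/Re = 0.2505 (roughness is irrelevant in laminar flow).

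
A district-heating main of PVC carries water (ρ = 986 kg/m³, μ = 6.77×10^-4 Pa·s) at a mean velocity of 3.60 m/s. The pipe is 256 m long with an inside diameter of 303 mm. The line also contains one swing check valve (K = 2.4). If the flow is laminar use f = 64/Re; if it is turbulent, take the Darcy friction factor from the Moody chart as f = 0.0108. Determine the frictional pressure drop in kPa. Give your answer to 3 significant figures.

Reynolds number Re = ρVD/μ = 986 · 3.6 · 0.303 / 0.000677 = 1.589e+06.
Re > 4000 → turbulent; use the Moody-chart value f = 0.0108.
Total minor-loss coefficient ΣK = 1·2.4 = 2.4.
ΔP = [f·L/D + ΣK]·(ρV²/2) = [0.0108·256/0.303 + 2.4]·(986·3.6²/2) = [9.125 + 2.4]·6389 = 7.363e+04 Pa.
ΔP = 7.363e+04 Pa = 73.6 kPa.

ΔP ≈ 73.6 kPa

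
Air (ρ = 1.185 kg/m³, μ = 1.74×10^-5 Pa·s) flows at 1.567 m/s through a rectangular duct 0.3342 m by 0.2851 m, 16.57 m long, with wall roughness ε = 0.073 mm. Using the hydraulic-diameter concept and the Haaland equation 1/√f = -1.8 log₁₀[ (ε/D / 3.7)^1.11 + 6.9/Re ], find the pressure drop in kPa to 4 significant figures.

ΔP ≈ 0.001831 kPa

Hydraulic diameter D_h = 4A/P = 4·(0.3342·0.2851)/(2·(0.3342+0.2851)) = 0.3811/1.239 = 0.3077 m.
Re = ρVD_h/μ = 1.185·1.567·0.3077/1.74e-05 = 3.284e+04.
ε/D_h = 7.3e-05/0.3077 = 0.000237; Haaland gives 1/√f = -1.8 log₁₀[2.22e-05+0.00021] = 6.541, so f = 0.02337.
ΔP = f(L/D_h)(ρV²/2) = 0.02337·16.57/0.3077·1.455 = 1.831 Pa.
ΔP = 0.001831 kPa.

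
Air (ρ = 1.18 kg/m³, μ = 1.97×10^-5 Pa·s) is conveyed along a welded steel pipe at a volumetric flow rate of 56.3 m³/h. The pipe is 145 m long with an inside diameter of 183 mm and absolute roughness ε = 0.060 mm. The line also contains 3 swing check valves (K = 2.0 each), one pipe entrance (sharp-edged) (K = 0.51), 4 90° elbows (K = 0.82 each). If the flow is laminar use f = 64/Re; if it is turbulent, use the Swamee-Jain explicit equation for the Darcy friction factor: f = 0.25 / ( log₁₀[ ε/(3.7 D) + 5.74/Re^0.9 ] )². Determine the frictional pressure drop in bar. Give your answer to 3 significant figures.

Q = 56.3 m³/h = 56.3/3600 = 0.01564 m³/s.
Cross-sectional area A = πD²/4 = π(0.183)²/4 = 0.0263 m²; mean velocity V = Q/A = 0.01564/0.0263 = 0.5946 m/s.
Reynolds number Re = ρVD/μ = 1.18 · 0.5946 · 0.183 / 1.97e-05 = 6517.
Re > 4000 → turbulent. Relative roughness ε/D = 6e-05/0.183 = 0.000328. Swamee-Jain: f = 0.25/(log₁₀[0.000328/3.7 + 5.74/6517^0.9])² = 0.25/(log₁₀[8.86e-05 + 0.00212])² = 0.25/(-2.656)² = 0.03544.
Total minor-loss coefficient ΣK = 3·2 + 1·0.51 + 4·0.82 = 9.79.
ΔP = [f·L/D + ΣK]·(ρV²/2) = [0.03544·145/0.183 + 9.79]·(1.18·0.5946²/2) = [28.08 + 9.79]·0.2086 = 7.899 Pa.
ΔP = 7.899 Pa = 7.90×10^-5 bar.

ΔP ≈ 7.90×10^-5 bar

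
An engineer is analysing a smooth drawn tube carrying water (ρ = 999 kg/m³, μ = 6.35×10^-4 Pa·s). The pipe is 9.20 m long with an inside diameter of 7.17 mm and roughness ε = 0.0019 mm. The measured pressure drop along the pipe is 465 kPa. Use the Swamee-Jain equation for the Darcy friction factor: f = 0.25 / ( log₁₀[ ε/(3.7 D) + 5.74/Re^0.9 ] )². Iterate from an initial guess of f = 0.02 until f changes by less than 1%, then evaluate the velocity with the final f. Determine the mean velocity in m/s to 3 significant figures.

Rearranging Darcy-Weisbach: V = √(2·ΔP·D/(f·L·ρ)). With ε/D = 1.9e-06/0.00717 = 0.000265, iterate starting from f = 0.02:
  f = 0.02 → V = √(2·4.65e+05·0.00717/(0.02·9.2·999)) = 6.023 m/s; Re = ρVD/μ = 6.794e+04; f → 0.0206
  f = 0.0206 → V = 5.934 m/s; Re = 6.693e+04; f → 0.02066
Converged (Δf/f < 1%). With the final f = 0.02066: V = √(2·4.65e+05·0.00717/(0.02066·9.2·999)) = 5.926 m/s.

V ≈ 5.93 m/s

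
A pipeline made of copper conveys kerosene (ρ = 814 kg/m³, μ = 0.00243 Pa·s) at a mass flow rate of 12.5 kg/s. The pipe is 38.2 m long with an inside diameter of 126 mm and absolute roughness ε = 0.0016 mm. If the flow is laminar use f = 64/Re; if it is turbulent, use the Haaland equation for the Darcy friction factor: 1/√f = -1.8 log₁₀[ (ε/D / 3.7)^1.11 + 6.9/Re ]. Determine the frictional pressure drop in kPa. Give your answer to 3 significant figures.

A = πD²/4 = π(0.126)²/4 = 0.01247 m²; mean velocity V = ṁ/(ρA) = 12.5/(814 · 0.01247) = 1.232 m/s.
Reynolds number Re = ρVD/μ = 814 · 1.232 · 0.126 / 0.00243 = 5.198e+04.
Re > 4000 → turbulent. Relative roughness ε/D = 1.6e-06/0.126 = 1.27e-05. Haaland: 1/√f = -1.8 log₁₀[(1.27e-05/3.7)^1.11 + 6.9/5.198e+04] = -1.8 log₁₀[8.6e-07 + 0.000133] = 6.974, so f = 0.02056.
Darcy-Weisbach: ΔP = f(L/D)(ρV²/2) = 0.02056·(38.2/0.126)·(814·1.232²/2) = 0.02056·303.2·617.3 = 3848 Pa.
ΔP = 3848 Pa = 3.85 kPa.

ΔP ≈ 3.85 kPa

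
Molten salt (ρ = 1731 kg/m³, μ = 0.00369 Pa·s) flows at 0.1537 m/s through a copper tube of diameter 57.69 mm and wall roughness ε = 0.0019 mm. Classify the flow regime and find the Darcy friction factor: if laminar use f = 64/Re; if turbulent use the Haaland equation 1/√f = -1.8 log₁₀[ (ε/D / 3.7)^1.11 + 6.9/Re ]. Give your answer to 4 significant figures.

Re = ρVD/μ = 1731·0.1537·0.05769/0.00369 = 4160.
Re > 4000 → turbulent. ε/D = 1.9e-06/0.05769 = 3.29e-05; Haaland: 1/√f = -1.8 log₁₀[2.48e-06 + 0.00166] = 5.003, so f = 0.03995.

f ≈ 0.03995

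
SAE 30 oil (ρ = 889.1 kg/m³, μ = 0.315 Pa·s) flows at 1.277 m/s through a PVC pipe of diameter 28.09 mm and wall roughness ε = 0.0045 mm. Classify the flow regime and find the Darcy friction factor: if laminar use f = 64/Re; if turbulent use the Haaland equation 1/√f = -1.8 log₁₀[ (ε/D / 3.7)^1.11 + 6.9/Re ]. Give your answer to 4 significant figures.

Re = ρVD/μ = 889.1·1.277·0.02809/0.315 = 101.2.
Re < 2300 → laminar, so f = 64/Re = 0.6321 (roughness is irrelevant in laminar flow).

f ≈ 0.6321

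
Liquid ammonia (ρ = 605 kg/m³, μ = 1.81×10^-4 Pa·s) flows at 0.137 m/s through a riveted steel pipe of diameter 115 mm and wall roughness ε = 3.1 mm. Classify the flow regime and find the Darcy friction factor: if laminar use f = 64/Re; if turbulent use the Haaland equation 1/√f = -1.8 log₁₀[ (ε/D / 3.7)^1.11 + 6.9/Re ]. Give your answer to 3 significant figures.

Re = ρVD/μ = 605·0.137·0.115/0.000181 = 5.266e+04.
Re > 4000 → turbulent. ε/D = 0.0031/0.115 = 0.027; Haaland: 1/√f = -1.8 log₁₀[0.00424 + 0.000131] = 4.247, so f = 0.05544.

f ≈ 0.0554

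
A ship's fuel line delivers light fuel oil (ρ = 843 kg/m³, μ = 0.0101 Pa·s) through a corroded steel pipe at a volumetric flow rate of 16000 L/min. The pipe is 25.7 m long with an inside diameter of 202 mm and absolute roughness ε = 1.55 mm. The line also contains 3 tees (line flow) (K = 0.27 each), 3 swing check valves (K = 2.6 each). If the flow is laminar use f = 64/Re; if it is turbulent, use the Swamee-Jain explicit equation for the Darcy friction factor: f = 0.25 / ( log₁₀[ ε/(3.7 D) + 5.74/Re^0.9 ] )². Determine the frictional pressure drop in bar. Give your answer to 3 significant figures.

ΔP ≈ 3.83 bar

Q = 16000 L/min = 16000/60000 = 0.2667 m³/s.
Cross-sectional area A = πD²/4 = π(0.202)²/4 = 0.03205 m²; mean velocity V = Q/A = 0.2667/0.03205 = 8.321 m/s.
Reynolds number Re = ρVD/μ = 843 · 8.321 · 0.202 / 0.0101 = 1.403e+05.
Re > 4000 → turbulent. Relative roughness ε/D = 0.00155/0.202 = 0.00767. Swamee-Jain: f = 0.25/(log₁₀[0.00767/3.7 + 5.74/1.403e+05^0.9])² = 0.25/(log₁₀[0.00207 + 0.000134])² = 0.25/(-2.656)² = 0.03544.
Total minor-loss coefficient ΣK = 3·0.27 + 3·2.6 = 8.61.
ΔP = [f·L/D + ΣK]·(ρV²/2) = [0.03544·25.7/0.202 + 8.61]·(843·8.321²/2) = [4.509 + 8.61]·2.918e+04 = 3.829e+05 Pa.
ΔP = 3.829e+05 Pa = 3.83 bar.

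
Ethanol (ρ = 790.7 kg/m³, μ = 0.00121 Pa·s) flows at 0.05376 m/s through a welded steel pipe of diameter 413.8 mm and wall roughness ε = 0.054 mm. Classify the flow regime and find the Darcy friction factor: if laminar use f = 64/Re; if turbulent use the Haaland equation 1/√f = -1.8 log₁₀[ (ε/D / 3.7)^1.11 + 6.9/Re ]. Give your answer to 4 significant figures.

f ≈ 0.02811

Re = ρVD/μ = 790.7·0.05376·0.4138/0.00121 = 1.454e+04.
Re > 4000 → turbulent. ε/D = 5.4e-05/0.4138 = 0.00013; Haaland: 1/√f = -1.8 log₁₀[1.14e-05 + 0.000475] = 5.964, so f = 0.02811.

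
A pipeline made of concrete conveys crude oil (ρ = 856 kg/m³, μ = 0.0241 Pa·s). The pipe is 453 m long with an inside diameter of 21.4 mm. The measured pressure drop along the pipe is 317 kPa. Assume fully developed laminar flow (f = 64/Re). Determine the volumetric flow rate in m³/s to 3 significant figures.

For laminar flow, f = 64/Re with Re = ρVD/μ, so Darcy-Weisbach reduces to ΔP = 32μLV/D². Solving for V: V = ΔP·D²/(32μL) = 3.17e+05·(0.0214)²/(32·0.0241·453) = 0.4155 m/s.
Check: Re = ρVD/μ = 856·0.4155·0.0214/0.0241 = 315.9 < 2300, so the laminar assumption holds.
Q = V·A = 0.4155·(π/4·0.0214²) = 0.0001495 m³/s = 1.49×10^-4 m³/s.

Q ≈ 1.49×10^-4 m³/s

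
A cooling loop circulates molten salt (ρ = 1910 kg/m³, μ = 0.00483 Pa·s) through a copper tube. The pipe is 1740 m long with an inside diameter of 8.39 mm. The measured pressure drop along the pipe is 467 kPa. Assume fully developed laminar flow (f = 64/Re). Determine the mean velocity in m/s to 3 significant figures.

V ≈ 0.122 m/s

For laminar flow, f = 64/Re with Re = ρVD/μ, so Darcy-Weisbach reduces to ΔP = 32μLV/D². Solving for V: V = ΔP·D²/(32μL) = 4.67e+05·(0.00839)²/(32·0.00483·1740) = 0.1222 m/s.
Check: Re = ρVD/μ = 1910·0.1222·0.00839/0.00483 = 405.5 < 2300, so the laminar assumption holds.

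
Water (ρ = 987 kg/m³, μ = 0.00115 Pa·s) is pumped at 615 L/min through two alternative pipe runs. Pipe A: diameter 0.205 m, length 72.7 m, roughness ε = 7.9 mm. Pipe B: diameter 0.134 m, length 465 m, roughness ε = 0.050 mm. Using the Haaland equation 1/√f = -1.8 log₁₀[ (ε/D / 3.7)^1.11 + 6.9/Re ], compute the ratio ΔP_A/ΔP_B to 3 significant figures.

ΔP_A/ΔP_B ≈ 0.0598

Pipe A: V = Q/A = 0.01025/0.03301 = 0.3105 m/s; Re = 5.464e+04; ε/D = 0.0385; Haaland → f = 0.06425; ΔP_A = f(L/D)(ρV²/2) = 1084 Pa.
Pipe B: V = Q/A = 0.01025/0.0141 = 0.7268 m/s; Re = 8.359e+04; ε/D = 0.000373; Haaland → f = 0.02005; ΔP_B = f(L/D)(ρV²/2) = 1.814e+04 Pa.
ΔP_A/ΔP_B = 1084/1.814e+04 = 0.0598.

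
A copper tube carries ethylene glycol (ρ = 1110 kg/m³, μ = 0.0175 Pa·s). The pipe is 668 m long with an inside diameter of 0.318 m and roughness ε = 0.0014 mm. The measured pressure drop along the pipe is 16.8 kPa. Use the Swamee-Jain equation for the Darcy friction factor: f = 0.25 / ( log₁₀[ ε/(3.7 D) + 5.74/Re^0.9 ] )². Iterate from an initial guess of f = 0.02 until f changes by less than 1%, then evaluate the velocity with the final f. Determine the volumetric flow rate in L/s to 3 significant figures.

Q ≈ 56.9 L/s

Rearranging Darcy-Weisbach: V = √(2·ΔP·D/(f·L·ρ)). With ε/D = 1.4e-06/0.318 = 4.4e-06, iterate starting from f = 0.02:
  f = 0.02 → V = √(2·1.68e+04·0.318/(0.02·668·1110)) = 0.8488 m/s; Re = ρVD/μ = 1.712e+04; f → 0.02686
  f = 0.02686 → V = 0.7324 m/s; Re = 1.477e+04; f → 0.02791
  f = 0.02791 → V = 0.7186 m/s; Re = 1.449e+04; f → 0.02805
Converged (Δf/f < 1%). With the final f = 0.02805: V = √(2·1.68e+04·0.318/(0.02805·668·1110)) = 0.7168 m/s.
Q = V·A = 0.7168·(π/4·0.318²) = 0.05693 m³/s = 56.9 L/s.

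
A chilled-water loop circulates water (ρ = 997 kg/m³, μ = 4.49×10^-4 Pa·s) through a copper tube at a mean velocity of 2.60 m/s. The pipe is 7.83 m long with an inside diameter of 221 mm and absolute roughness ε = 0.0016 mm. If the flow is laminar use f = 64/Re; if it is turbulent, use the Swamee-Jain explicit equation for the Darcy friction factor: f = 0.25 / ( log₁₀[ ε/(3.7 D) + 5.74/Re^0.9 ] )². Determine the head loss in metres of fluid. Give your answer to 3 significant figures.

Reynolds number Re = ρVD/μ = 997 · 2.6 · 0.221 / 0.000449 = 1.276e+06.
Re > 4000 → turbulent. Relative roughness ε/D = 1.6e-06/0.221 = 7.24e-06. Swamee-Jain: f = 0.25/(log₁₀[7.24e-06/3.7 + 5.74/1.276e+06^0.9])² = 0.25/(log₁₀[1.96e-06 + 1.84e-05])² = 0.25/(-4.692)² = 0.01135.
Darcy-Weisbach: ΔP = f(L/D)(ρV²/2) = 0.01135·(7.83/0.221)·(997·2.6²/2) = 0.01135·35.43·3370 = 1356 Pa.
Head loss h_f = ΔP/(ρg) = 1356/(997·9.81) = 0.139 m.

h_f ≈ 0.139 m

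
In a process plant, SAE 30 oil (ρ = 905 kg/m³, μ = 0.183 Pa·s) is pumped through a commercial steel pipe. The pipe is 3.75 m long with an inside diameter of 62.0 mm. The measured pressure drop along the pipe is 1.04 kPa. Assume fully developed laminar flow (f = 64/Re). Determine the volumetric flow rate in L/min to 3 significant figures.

Q ≈ 33.0 L/min

For laminar flow, f = 64/Re with Re = ρVD/μ, so Darcy-Weisbach reduces to ΔP = 32μLV/D². Solving for V: V = ΔP·D²/(32μL) = 1040·(0.062)²/(32·0.183·3.75) = 0.182 m/s.
Check: Re = ρVD/μ = 905·0.182·0.062/0.183 = 55.82 < 2300, so the laminar assumption holds.
Q = V·A = 0.182·(π/4·0.062²) = 0.0005496 m³/s = 33.0 L/min.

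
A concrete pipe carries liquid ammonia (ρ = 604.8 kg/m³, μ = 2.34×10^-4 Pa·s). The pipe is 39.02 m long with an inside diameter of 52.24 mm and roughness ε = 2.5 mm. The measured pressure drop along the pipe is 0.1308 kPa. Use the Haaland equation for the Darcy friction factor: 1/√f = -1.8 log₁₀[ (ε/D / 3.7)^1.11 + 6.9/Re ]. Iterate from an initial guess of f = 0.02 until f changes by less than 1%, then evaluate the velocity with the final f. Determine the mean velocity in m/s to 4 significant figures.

V ≈ 0.08949 m/s

Rearranging Darcy-Weisbach: V = √(2·ΔP·D/(f·L·ρ)). With ε/D = 0.0025/0.05224 = 0.0479, iterate starting from f = 0.02:
  f = 0.02 → V = √(2·130.8·0.05224/(0.02·39.02·604.8)) = 0.1702 m/s; Re = ρVD/μ = 2.297e+04; f → 0.07134
  f = 0.07134 → V = 0.0901 m/s; Re = 1.216e+04; f → 0.07229
  f = 0.07229 → V = 0.0895 m/s; Re = 1.208e+04; f → 0.0723
Converged (Δf/f < 1%). With the final f = 0.0723: V = √(2·130.8·0.05224/(0.0723·39.02·604.8)) = 0.08949 m/s.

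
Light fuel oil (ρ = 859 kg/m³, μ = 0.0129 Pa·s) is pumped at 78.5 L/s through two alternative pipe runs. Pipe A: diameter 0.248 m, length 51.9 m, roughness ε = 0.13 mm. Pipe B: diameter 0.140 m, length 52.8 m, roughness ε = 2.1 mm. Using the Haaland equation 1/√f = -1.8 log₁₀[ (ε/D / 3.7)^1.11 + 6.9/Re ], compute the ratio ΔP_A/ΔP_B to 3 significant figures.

Pipe A: V = Q/A = 0.0785/0.04831 = 1.625 m/s; Re = 2.684e+04; ε/D = 0.000524; Haaland → f = 0.02508; ΔP_A = f(L/D)(ρV²/2) = 5954 Pa.
Pipe B: V = Q/A = 0.0785/0.01539 = 5.099 m/s; Re = 4.754e+04; ε/D = 0.015; Haaland → f = 0.0447; ΔP_B = f(L/D)(ρV²/2) = 1.883e+05 Pa.
ΔP_A/ΔP_B = 5954/1.883e+05 = 0.0316.

ΔP_A/ΔP_B ≈ 0.0316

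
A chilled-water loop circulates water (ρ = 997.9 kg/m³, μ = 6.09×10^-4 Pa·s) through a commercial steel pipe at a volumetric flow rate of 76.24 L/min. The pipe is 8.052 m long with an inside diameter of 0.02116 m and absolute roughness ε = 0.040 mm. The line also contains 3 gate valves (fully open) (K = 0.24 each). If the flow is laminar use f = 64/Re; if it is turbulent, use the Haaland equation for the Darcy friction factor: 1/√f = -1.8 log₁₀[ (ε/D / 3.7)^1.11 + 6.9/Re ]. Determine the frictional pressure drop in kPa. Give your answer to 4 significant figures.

ΔP ≈ 65.15 kPa

Q = 76.24 L/min = 76.24/60000 = 0.001271 m³/s.
Cross-sectional area A = πD²/4 = π(0.02116)²/4 = 0.0003517 m²; mean velocity V = Q/A = 0.001271/0.0003517 = 3.613 m/s.
Reynolds number Re = ρVD/μ = 997.9 · 3.613 · 0.02116 / 0.000609 = 1.253e+05.
Re > 4000 → turbulent. Relative roughness ε/D = 4e-05/0.02116 = 0.00189. Haaland: 1/√f = -1.8 log₁₀[(0.00189/3.7)^1.11 + 6.9/1.253e+05] = -1.8 log₁₀[0.000222 + 5.51e-05] = 6.403, so f = 0.02439.
Total minor-loss coefficient ΣK = 3·0.24 = 0.72.
ΔP = [f·L/D + ΣK]·(ρV²/2) = [0.02439·8.052/0.02116 + 0.72]·(997.9·3.613²/2) = [9.28 + 0.72]·6514 = 6.515e+04 Pa.
ΔP = 6.515e+04 Pa = 65.15 kPa.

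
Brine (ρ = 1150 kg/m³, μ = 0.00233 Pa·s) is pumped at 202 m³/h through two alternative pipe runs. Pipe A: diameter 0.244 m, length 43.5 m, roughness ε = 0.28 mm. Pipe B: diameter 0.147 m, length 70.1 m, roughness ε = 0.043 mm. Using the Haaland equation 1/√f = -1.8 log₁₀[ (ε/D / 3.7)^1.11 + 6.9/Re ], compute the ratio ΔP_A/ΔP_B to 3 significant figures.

Pipe A: V = Q/A = 0.05611/0.04676 = 1.2 m/s; Re = 1.445e+05; ε/D = 0.00115; Haaland → f = 0.02187; ΔP_A = f(L/D)(ρV²/2) = 3229 Pa.
Pipe B: V = Q/A = 0.05611/0.01697 = 3.306 m/s; Re = 2.399e+05; ε/D = 0.000293; Haaland → f = 0.01712; ΔP_B = f(L/D)(ρV²/2) = 5.131e+04 Pa.
ΔP_A/ΔP_B = 3229/5.131e+04 = 0.0629.

ΔP_A/ΔP_B ≈ 0.0629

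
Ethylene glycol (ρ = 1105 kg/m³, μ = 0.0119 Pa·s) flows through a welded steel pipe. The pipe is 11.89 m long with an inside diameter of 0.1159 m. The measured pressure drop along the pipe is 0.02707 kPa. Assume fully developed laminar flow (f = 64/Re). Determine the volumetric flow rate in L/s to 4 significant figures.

Q ≈ 0.8473 L/s

For laminar flow, f = 64/Re with Re = ρVD/μ, so Darcy-Weisbach reduces to ΔP = 32μLV/D². Solving for V: V = ΔP·D²/(32μL) = 27.07·(0.1159)²/(32·0.0119·11.89) = 0.08031 m/s.
Check: Re = ρVD/μ = 1105·0.08031·0.1159/0.0119 = 864.3 < 2300, so the laminar assumption holds.
Q = V·A = 0.08031·(π/4·0.1159²) = 0.0008473 m³/s = 0.8473 L/s.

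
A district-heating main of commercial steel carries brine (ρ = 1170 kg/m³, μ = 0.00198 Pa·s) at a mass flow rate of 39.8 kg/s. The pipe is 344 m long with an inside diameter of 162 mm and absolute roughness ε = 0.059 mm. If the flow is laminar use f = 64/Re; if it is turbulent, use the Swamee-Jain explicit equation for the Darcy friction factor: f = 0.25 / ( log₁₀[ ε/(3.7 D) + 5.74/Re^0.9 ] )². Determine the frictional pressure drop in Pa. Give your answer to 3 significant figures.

A = πD²/4 = π(0.162)²/4 = 0.02061 m²; mean velocity V = ṁ/(ρA) = 39.8/(1170 · 0.02061) = 1.65 m/s.
Reynolds number Re = ρVD/μ = 1170 · 1.65 · 0.162 / 0.00198 = 1.58e+05.
Re > 4000 → turbulent. Relative roughness ε/D = 5.9e-05/0.162 = 0.000364. Swamee-Jain: f = 0.25/(log₁₀[0.000364/3.7 + 5.74/1.58e+05^0.9])² = 0.25/(log₁₀[9.84e-05 + 0.00012])² = 0.25/(-3.66)² = 0.01866.
Darcy-Weisbach: ΔP = f(L/D)(ρV²/2) = 0.01866·(344/0.162)·(1170·1.65²/2) = 0.01866·2123·1593 = 6.314e+04 Pa.

ΔP ≈ 63100 Pa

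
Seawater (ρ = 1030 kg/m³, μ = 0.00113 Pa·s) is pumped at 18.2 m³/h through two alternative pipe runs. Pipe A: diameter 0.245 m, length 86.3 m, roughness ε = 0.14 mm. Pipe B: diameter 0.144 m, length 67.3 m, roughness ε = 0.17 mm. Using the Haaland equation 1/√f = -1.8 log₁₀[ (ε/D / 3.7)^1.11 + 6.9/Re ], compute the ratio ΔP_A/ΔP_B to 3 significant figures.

ΔP_A/ΔP_B ≈ 0.0932

Pipe A: V = Q/A = 0.005056/0.04714 = 0.1072 m/s; Re = 2.395e+04; ε/D = 0.000571; Haaland → f = 0.02579; ΔP_A = f(L/D)(ρV²/2) = 53.79 Pa.
Pipe B: V = Q/A = 0.005056/0.01629 = 0.3104 m/s; Re = 4.075e+04; ε/D = 0.00118; Haaland → f = 0.02489; ΔP_B = f(L/D)(ρV²/2) = 577.3 Pa.
ΔP_A/ΔP_B = 53.79/577.3 = 0.0932.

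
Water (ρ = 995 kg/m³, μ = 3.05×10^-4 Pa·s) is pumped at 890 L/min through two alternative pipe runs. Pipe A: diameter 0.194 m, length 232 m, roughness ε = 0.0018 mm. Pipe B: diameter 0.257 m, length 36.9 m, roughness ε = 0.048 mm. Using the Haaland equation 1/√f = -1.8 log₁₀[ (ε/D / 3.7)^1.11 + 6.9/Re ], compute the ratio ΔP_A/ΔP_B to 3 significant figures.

Pipe A: V = Q/A = 0.01483/0.02956 = 0.5018 m/s; Re = 3.176e+05; ε/D = 9.28e-06; Haaland → f = 0.01427; ΔP_A = f(L/D)(ρV²/2) = 2138 Pa.
Pipe B: V = Q/A = 0.01483/0.05187 = 0.2859 m/s; Re = 2.397e+05; ε/D = 0.000187; Haaland → f = 0.01639; ΔP_B = f(L/D)(ρV²/2) = 95.73 Pa.
ΔP_A/ΔP_B = 2138/95.73 = 22.3.

ΔP_A/ΔP_B ≈ 22.3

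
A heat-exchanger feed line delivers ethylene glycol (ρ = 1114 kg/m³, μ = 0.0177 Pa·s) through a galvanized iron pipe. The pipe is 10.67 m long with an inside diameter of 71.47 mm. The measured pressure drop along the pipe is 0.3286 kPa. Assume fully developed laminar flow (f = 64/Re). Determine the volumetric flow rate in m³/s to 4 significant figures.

For laminar flow, f = 64/Re with Re = ρVD/μ, so Darcy-Weisbach reduces to ΔP = 32μLV/D². Solving for V: V = ΔP·D²/(32μL) = 328.6·(0.07147)²/(32·0.0177·10.67) = 0.2777 m/s.
Check: Re = ρVD/μ = 1114·0.2777·0.07147/0.0177 = 1249 < 2300, so the laminar assumption holds.
Q = V·A = 0.2777·(π/4·0.07147²) = 0.001114 m³/s = 0.001114 m³/s.

Q ≈ 0.001114 m³/s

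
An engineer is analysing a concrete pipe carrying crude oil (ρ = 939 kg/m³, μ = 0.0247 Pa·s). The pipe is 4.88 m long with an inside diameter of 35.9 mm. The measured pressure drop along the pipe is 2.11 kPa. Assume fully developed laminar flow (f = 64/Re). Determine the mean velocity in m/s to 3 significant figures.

For laminar flow, f = 64/Re with Re = ρVD/μ, so Darcy-Weisbach reduces to ΔP = 32μLV/D². Solving for V: V = ΔP·D²/(32μL) = 2110·(0.0359)²/(32·0.0247·4.88) = 0.705 m/s.
Check: Re = ρVD/μ = 939·0.705·0.0359/0.0247 = 962.2 < 2300, so the laminar assumption holds.

V ≈ 0.705 m/s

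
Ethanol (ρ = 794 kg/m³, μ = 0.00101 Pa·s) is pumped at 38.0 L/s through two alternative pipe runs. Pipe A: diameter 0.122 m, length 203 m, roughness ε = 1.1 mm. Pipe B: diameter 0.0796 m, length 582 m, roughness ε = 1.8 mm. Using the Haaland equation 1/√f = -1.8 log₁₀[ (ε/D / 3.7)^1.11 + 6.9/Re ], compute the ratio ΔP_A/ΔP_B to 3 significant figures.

ΔP_A/ΔP_B ≈ 0.0297

Pipe A: V = Q/A = 0.038/0.01169 = 3.251 m/s; Re = 3.118e+05; ε/D = 0.00902; Haaland → f = 0.03688; ΔP_A = f(L/D)(ρV²/2) = 2.574e+05 Pa.
Pipe B: V = Q/A = 0.038/0.004976 = 7.636 m/s; Re = 4.778e+05; ε/D = 0.0226; Haaland → f = 0.05119; ΔP_B = f(L/D)(ρV²/2) = 8.663e+06 Pa.
ΔP_A/ΔP_B = 2.574e+05/8.663e+06 = 0.0297.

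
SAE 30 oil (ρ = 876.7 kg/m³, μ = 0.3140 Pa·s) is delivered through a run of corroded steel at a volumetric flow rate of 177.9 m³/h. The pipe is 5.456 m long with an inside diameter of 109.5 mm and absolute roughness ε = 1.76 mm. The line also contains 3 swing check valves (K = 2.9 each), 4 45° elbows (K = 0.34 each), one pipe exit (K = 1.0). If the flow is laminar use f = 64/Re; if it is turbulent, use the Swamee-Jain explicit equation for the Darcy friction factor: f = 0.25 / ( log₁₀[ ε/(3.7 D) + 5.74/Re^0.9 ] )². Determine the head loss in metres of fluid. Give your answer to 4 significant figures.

h_f ≈ 18.31 m

Q = 177.9 m³/h = 177.9/3600 = 0.04942 m³/s.
Cross-sectional area A = πD²/4 = π(0.1095)²/4 = 0.009417 m²; mean velocity V = Q/A = 0.04942/0.009417 = 5.248 m/s.
Reynolds number Re = ρVD/μ = 876.7 · 5.248 · 0.1095 / 0.314 = 1604.
Re < 2300 → laminar flow, so f = 64/Re = 64/1604 = 0.03989 (the turbulent correlation is not needed).
Total minor-loss coefficient ΣK = 3·2.9 + 4·0.34 + 1·1 = 11.1.
ΔP = [f·L/D + ΣK]·(ρV²/2) = [0.03989·5.456/0.1095 + 11.1]·(876.7·5.248²/2) = [1.988 + 11.1]·1.207e+04 = 1.575e+05 Pa.
Head loss h_f = ΔP/(ρg) = 1.575e+05/(876.7·9.81) = 18.31 m.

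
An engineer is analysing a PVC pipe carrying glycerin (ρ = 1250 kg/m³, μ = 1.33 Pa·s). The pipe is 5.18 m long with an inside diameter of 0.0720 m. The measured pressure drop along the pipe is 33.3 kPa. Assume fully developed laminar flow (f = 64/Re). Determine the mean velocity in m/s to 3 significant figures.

For laminar flow, f = 64/Re with Re = ρVD/μ, so Darcy-Weisbach reduces to ΔP = 32μLV/D². Solving for V: V = ΔP·D²/(32μL) = 3.33e+04·(0.072)²/(32·1.33·5.18) = 0.783 m/s.
Check: Re = ρVD/μ = 1250·0.783·0.072/1.33 = 52.99 < 2300, so the laminar assumption holds.

V ≈ 0.783 m/s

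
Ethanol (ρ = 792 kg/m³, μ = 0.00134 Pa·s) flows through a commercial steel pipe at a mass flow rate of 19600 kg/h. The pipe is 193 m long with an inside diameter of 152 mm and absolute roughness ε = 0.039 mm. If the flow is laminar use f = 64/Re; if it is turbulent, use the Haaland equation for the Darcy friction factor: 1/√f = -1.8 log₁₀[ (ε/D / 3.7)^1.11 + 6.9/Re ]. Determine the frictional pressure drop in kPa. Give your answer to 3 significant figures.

ṁ = 19600 kg/h = 19600/3600 = 5.444 kg/s.
A = πD²/4 = π(0.152)²/4 = 0.01815 m²; mean velocity V = ṁ/(ρA) = 5.444/(792 · 0.01815) = 0.3788 m/s.
Reynolds number Re = ρVD/μ = 792 · 0.3788 · 0.152 / 0.00134 = 3.403e+04.
Re > 4000 → turbulent. Relative roughness ε/D = 3.9e-05/0.152 = 0.000257. Haaland: 1/√f = -1.8 log₁₀[(0.000257/3.7)^1.11 + 6.9/3.403e+04] = -1.8 log₁₀[2.42e-05 + 0.000203] = 6.559, so f = 0.02324.
Darcy-Weisbach: ΔP = f(L/D)(ρV²/2) = 0.02324·(193/0.152)·(792·0.3788²/2) = 0.02324·1270·56.83 = 1677 Pa.
ΔP = 1677 Pa = 1.68 kPa.

ΔP ≈ 1.68 kPa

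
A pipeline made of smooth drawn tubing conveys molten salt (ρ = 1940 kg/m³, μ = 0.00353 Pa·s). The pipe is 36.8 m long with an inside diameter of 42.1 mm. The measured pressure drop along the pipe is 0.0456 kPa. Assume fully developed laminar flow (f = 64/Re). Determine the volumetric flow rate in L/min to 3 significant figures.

For laminar flow, f = 64/Re with Re = ρVD/μ, so Darcy-Weisbach reduces to ΔP = 32μLV/D². Solving for V: V = ΔP·D²/(32μL) = 45.6·(0.0421)²/(32·0.00353·36.8) = 0.01944 m/s.
Check: Re = ρVD/μ = 1940·0.01944·0.0421/0.00353 = 449.8 < 2300, so the laminar assumption holds.
Q = V·A = 0.01944·(π/4·0.0421²) = 2.707e-05 m³/s = 1.62 L/min.

Q ≈ 1.62 L/min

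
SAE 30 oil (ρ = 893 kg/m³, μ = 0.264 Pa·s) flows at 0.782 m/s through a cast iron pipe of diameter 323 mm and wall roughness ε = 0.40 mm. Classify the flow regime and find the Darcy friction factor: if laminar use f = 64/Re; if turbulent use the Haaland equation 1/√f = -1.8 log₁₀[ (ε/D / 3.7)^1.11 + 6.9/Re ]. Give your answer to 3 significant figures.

f ≈ 0.0749

Re = ρVD/μ = 893·0.782·0.323/0.264 = 854.4.
Re < 2300 → laminar, so f = 64/Re = 0.07491 (roughness is irrelevant in laminar flow).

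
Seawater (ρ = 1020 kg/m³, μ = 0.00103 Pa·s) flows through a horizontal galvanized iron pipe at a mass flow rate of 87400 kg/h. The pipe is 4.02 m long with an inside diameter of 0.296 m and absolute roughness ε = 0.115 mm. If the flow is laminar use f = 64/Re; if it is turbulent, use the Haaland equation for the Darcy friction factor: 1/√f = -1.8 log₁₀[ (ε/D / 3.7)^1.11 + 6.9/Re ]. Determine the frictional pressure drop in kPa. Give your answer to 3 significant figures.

ΔP ≈ 0.0162 kPa

ṁ = 87400 kg/h = 87400/3600 = 24.28 kg/s.
A = πD²/4 = π(0.296)²/4 = 0.06881 m²; mean velocity V = ṁ/(ρA) = 24.28/(1020 · 0.06881) = 0.3459 m/s.
Reynolds number Re = ρVD/μ = 1020 · 0.3459 · 0.296 / 0.00103 = 1.014e+05.
Re > 4000 → turbulent. Relative roughness ε/D = 0.000115/0.296 = 0.000389. Haaland: 1/√f = -1.8 log₁₀[(0.000389/3.7)^1.11 + 6.9/1.014e+05] = -1.8 log₁₀[3.83e-05 + 6.81e-05] = 7.152, so f = 0.01955.
Darcy-Weisbach: ΔP = f(L/D)(ρV²/2) = 0.01955·(4.02/0.296)·(1020·0.3459²/2) = 0.01955·13.58·61.02 = 16.2 Pa.
ΔP = 16.2 Pa = 0.0162 kPa.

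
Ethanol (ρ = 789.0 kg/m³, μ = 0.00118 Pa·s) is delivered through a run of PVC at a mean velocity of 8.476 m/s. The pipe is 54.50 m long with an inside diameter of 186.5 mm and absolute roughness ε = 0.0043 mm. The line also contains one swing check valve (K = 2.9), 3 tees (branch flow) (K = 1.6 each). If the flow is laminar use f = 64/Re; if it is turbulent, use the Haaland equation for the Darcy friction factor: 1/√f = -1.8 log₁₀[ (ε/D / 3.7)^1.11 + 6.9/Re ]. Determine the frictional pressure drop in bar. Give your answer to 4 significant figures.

Reynolds number Re = ρVD/μ = 789 · 8.476 · 0.1865 / 0.00118 = 1.057e+06.
Re > 4000 → turbulent. Relative roughness ε/D = 4.3e-06/0.1865 = 2.31e-05. Haaland: 1/√f = -1.8 log₁₀[(2.31e-05/3.7)^1.11 + 6.9/1.057e+06] = -1.8 log₁₀[1.67e-06 + 6.53e-06] = 9.156, so f = 0.01193.
Total minor-loss coefficient ΣK = 1·2.9 + 3·1.6 = 7.7.
ΔP = [f·L/D + ΣK]·(ρV²/2) = [0.01193·54.5/0.1865 + 7.7]·(789·8.476²/2) = [3.486 + 7.7]·2.834e+04 = 3.17e+05 Pa.
ΔP = 3.17e+05 Pa = 3.170 bar.

ΔP ≈ 3.170 bar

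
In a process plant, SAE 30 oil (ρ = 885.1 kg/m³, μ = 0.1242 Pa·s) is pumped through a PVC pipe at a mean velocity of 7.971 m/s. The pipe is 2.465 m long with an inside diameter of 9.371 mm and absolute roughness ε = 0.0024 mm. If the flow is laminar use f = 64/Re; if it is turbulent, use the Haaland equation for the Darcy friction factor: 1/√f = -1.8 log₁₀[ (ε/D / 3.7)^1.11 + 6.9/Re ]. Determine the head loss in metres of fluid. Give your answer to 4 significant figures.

h_f ≈ 102.4 m

Reynolds number Re = ρVD/μ = 885.1 · 7.971 · 0.009371 / 0.124 = 532.3.
Re < 2300 → laminar flow, so f = 64/Re = 64/532.3 = 0.1202 (the turbulent correlation is not needed).
Darcy-Weisbach: ΔP = f(L/D)(ρV²/2) = 0.1202·(2.465/0.009371)·(885.1·7.971²/2) = 0.1202·263·2.812e+04 = 8.893e+05 Pa.
Head loss h_f = ΔP/(ρg) = 8.893e+05/(885.1·9.81) = 102.4 m.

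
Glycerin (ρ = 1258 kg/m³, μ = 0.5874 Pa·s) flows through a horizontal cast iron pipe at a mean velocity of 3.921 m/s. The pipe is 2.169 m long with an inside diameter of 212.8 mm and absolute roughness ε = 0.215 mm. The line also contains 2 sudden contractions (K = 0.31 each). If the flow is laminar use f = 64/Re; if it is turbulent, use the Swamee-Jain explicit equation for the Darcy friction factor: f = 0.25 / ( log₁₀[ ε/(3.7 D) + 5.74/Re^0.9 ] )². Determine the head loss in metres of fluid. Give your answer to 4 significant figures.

h_f ≈ 0.7719 m

Reynolds number Re = ρVD/μ = 1258 · 3.921 · 0.2128 / 0.587 = 1787.
Re < 2300 → laminar flow, so f = 64/Re = 64/1787 = 0.03581 (the turbulent correlation is not needed).
Total minor-loss coefficient ΣK = 2·0.31 = 0.62.
ΔP = [f·L/D + ΣK]·(ρV²/2) = [0.03581·2.169/0.2128 + 0.62]·(1258·3.921²/2) = [0.3651 + 0.62]·9670 = 9526 Pa.
Head loss h_f = ΔP/(ρg) = 9526/(1258·9.81) = 0.7719 m.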